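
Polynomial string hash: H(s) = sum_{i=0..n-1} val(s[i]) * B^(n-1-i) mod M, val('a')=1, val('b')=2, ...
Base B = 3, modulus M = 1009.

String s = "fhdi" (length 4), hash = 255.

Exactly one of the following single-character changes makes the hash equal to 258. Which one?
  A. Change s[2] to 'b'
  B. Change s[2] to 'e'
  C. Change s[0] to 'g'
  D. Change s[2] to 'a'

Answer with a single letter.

Option A: s[2]='d'->'b', delta=(2-4)*3^1 mod 1009 = 1003, hash=255+1003 mod 1009 = 249
Option B: s[2]='d'->'e', delta=(5-4)*3^1 mod 1009 = 3, hash=255+3 mod 1009 = 258 <-- target
Option C: s[0]='f'->'g', delta=(7-6)*3^3 mod 1009 = 27, hash=255+27 mod 1009 = 282
Option D: s[2]='d'->'a', delta=(1-4)*3^1 mod 1009 = 1000, hash=255+1000 mod 1009 = 246

Answer: B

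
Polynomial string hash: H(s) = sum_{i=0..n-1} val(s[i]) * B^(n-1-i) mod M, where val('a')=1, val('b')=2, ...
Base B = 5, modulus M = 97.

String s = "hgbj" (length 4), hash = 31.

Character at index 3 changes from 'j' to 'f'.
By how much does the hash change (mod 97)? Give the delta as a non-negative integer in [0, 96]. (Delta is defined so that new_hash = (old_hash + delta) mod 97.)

Answer: 93

Derivation:
Delta formula: (val(new) - val(old)) * B^(n-1-k) mod M
  val('f') - val('j') = 6 - 10 = -4
  B^(n-1-k) = 5^0 mod 97 = 1
  Delta = -4 * 1 mod 97 = 93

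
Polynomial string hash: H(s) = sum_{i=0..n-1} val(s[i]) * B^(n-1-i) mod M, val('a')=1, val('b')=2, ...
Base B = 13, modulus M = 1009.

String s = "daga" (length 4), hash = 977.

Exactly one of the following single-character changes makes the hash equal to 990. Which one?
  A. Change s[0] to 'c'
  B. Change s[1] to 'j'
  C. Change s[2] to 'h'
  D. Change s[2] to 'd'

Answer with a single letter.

Option A: s[0]='d'->'c', delta=(3-4)*13^3 mod 1009 = 830, hash=977+830 mod 1009 = 798
Option B: s[1]='a'->'j', delta=(10-1)*13^2 mod 1009 = 512, hash=977+512 mod 1009 = 480
Option C: s[2]='g'->'h', delta=(8-7)*13^1 mod 1009 = 13, hash=977+13 mod 1009 = 990 <-- target
Option D: s[2]='g'->'d', delta=(4-7)*13^1 mod 1009 = 970, hash=977+970 mod 1009 = 938

Answer: C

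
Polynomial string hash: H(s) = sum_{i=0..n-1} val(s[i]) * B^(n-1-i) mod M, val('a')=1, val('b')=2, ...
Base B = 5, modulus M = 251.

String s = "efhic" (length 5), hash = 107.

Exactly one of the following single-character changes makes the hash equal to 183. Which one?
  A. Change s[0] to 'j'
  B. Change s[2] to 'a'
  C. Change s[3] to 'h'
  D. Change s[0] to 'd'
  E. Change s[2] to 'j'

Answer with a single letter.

Option A: s[0]='e'->'j', delta=(10-5)*5^4 mod 251 = 113, hash=107+113 mod 251 = 220
Option B: s[2]='h'->'a', delta=(1-8)*5^2 mod 251 = 76, hash=107+76 mod 251 = 183 <-- target
Option C: s[3]='i'->'h', delta=(8-9)*5^1 mod 251 = 246, hash=107+246 mod 251 = 102
Option D: s[0]='e'->'d', delta=(4-5)*5^4 mod 251 = 128, hash=107+128 mod 251 = 235
Option E: s[2]='h'->'j', delta=(10-8)*5^2 mod 251 = 50, hash=107+50 mod 251 = 157

Answer: B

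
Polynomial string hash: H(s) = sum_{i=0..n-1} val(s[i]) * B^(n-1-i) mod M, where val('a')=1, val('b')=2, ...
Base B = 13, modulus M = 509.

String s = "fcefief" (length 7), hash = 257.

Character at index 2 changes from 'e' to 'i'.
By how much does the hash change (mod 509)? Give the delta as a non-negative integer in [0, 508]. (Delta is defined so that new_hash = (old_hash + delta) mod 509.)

Answer: 228

Derivation:
Delta formula: (val(new) - val(old)) * B^(n-1-k) mod M
  val('i') - val('e') = 9 - 5 = 4
  B^(n-1-k) = 13^4 mod 509 = 57
  Delta = 4 * 57 mod 509 = 228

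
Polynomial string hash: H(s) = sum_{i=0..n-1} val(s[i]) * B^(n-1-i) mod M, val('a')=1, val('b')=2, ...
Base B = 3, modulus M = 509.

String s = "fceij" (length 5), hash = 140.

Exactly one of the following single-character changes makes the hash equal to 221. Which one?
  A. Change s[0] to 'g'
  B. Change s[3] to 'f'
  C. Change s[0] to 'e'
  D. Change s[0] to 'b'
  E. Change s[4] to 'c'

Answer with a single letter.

Option A: s[0]='f'->'g', delta=(7-6)*3^4 mod 509 = 81, hash=140+81 mod 509 = 221 <-- target
Option B: s[3]='i'->'f', delta=(6-9)*3^1 mod 509 = 500, hash=140+500 mod 509 = 131
Option C: s[0]='f'->'e', delta=(5-6)*3^4 mod 509 = 428, hash=140+428 mod 509 = 59
Option D: s[0]='f'->'b', delta=(2-6)*3^4 mod 509 = 185, hash=140+185 mod 509 = 325
Option E: s[4]='j'->'c', delta=(3-10)*3^0 mod 509 = 502, hash=140+502 mod 509 = 133

Answer: A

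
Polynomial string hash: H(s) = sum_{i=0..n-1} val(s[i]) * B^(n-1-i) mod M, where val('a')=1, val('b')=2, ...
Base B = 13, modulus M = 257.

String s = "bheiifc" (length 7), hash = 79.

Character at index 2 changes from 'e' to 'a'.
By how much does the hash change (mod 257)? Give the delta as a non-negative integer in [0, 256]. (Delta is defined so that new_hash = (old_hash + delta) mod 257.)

Answer: 121

Derivation:
Delta formula: (val(new) - val(old)) * B^(n-1-k) mod M
  val('a') - val('e') = 1 - 5 = -4
  B^(n-1-k) = 13^4 mod 257 = 34
  Delta = -4 * 34 mod 257 = 121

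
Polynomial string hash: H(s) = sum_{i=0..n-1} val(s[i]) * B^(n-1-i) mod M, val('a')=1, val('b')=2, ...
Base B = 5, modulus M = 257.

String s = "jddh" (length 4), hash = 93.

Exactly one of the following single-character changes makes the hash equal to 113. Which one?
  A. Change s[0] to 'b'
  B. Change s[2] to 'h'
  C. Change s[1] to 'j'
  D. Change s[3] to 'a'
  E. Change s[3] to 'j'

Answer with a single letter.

Answer: B

Derivation:
Option A: s[0]='j'->'b', delta=(2-10)*5^3 mod 257 = 28, hash=93+28 mod 257 = 121
Option B: s[2]='d'->'h', delta=(8-4)*5^1 mod 257 = 20, hash=93+20 mod 257 = 113 <-- target
Option C: s[1]='d'->'j', delta=(10-4)*5^2 mod 257 = 150, hash=93+150 mod 257 = 243
Option D: s[3]='h'->'a', delta=(1-8)*5^0 mod 257 = 250, hash=93+250 mod 257 = 86
Option E: s[3]='h'->'j', delta=(10-8)*5^0 mod 257 = 2, hash=93+2 mod 257 = 95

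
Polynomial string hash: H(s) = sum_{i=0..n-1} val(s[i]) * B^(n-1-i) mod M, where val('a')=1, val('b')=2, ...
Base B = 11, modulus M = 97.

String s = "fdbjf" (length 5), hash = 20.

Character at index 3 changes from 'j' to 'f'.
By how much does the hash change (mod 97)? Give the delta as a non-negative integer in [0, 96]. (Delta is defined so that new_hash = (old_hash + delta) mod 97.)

Answer: 53

Derivation:
Delta formula: (val(new) - val(old)) * B^(n-1-k) mod M
  val('f') - val('j') = 6 - 10 = -4
  B^(n-1-k) = 11^1 mod 97 = 11
  Delta = -4 * 11 mod 97 = 53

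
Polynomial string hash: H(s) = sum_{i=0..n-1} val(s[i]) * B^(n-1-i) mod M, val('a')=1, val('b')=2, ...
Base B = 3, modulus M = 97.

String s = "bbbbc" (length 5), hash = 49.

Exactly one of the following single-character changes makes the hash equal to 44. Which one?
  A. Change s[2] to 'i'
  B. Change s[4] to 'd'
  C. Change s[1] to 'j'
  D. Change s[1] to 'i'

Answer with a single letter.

Option A: s[2]='b'->'i', delta=(9-2)*3^2 mod 97 = 63, hash=49+63 mod 97 = 15
Option B: s[4]='c'->'d', delta=(4-3)*3^0 mod 97 = 1, hash=49+1 mod 97 = 50
Option C: s[1]='b'->'j', delta=(10-2)*3^3 mod 97 = 22, hash=49+22 mod 97 = 71
Option D: s[1]='b'->'i', delta=(9-2)*3^3 mod 97 = 92, hash=49+92 mod 97 = 44 <-- target

Answer: D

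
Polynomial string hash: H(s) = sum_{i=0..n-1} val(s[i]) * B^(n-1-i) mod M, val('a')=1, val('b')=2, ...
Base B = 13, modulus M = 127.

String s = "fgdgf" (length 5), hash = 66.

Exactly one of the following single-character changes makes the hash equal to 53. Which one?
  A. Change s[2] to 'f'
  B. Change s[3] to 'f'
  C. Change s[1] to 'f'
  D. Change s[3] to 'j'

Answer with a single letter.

Answer: B

Derivation:
Option A: s[2]='d'->'f', delta=(6-4)*13^2 mod 127 = 84, hash=66+84 mod 127 = 23
Option B: s[3]='g'->'f', delta=(6-7)*13^1 mod 127 = 114, hash=66+114 mod 127 = 53 <-- target
Option C: s[1]='g'->'f', delta=(6-7)*13^3 mod 127 = 89, hash=66+89 mod 127 = 28
Option D: s[3]='g'->'j', delta=(10-7)*13^1 mod 127 = 39, hash=66+39 mod 127 = 105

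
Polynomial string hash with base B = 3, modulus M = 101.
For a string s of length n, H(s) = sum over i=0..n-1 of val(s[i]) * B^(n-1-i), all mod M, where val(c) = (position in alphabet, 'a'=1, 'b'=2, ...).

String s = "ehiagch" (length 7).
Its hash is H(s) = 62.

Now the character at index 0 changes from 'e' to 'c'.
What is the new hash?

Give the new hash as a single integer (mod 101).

val('e') = 5, val('c') = 3
Position k = 0, exponent = n-1-k = 6
B^6 mod M = 3^6 mod 101 = 22
Delta = (3 - 5) * 22 mod 101 = 57
New hash = (62 + 57) mod 101 = 18

Answer: 18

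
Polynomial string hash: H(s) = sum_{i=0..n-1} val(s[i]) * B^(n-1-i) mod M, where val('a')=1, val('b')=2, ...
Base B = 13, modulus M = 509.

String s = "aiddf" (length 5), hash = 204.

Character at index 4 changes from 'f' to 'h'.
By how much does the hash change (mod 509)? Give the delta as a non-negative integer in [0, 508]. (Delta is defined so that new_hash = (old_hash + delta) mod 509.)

Answer: 2

Derivation:
Delta formula: (val(new) - val(old)) * B^(n-1-k) mod M
  val('h') - val('f') = 8 - 6 = 2
  B^(n-1-k) = 13^0 mod 509 = 1
  Delta = 2 * 1 mod 509 = 2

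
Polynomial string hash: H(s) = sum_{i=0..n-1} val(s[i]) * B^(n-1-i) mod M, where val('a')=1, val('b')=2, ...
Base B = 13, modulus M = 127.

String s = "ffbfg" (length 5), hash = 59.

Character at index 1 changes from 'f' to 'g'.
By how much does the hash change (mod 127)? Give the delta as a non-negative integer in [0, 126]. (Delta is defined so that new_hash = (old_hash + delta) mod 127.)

Delta formula: (val(new) - val(old)) * B^(n-1-k) mod M
  val('g') - val('f') = 7 - 6 = 1
  B^(n-1-k) = 13^3 mod 127 = 38
  Delta = 1 * 38 mod 127 = 38

Answer: 38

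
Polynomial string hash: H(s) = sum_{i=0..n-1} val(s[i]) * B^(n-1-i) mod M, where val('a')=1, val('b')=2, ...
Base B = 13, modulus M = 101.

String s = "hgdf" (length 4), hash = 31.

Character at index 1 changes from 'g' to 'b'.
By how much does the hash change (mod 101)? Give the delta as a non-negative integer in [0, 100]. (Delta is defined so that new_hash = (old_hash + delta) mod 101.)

Answer: 64

Derivation:
Delta formula: (val(new) - val(old)) * B^(n-1-k) mod M
  val('b') - val('g') = 2 - 7 = -5
  B^(n-1-k) = 13^2 mod 101 = 68
  Delta = -5 * 68 mod 101 = 64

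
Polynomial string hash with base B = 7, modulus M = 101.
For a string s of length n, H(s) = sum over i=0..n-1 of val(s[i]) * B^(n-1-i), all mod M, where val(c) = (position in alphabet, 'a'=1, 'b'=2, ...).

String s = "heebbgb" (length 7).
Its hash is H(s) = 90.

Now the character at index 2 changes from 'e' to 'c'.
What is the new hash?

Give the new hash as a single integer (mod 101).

val('e') = 5, val('c') = 3
Position k = 2, exponent = n-1-k = 4
B^4 mod M = 7^4 mod 101 = 78
Delta = (3 - 5) * 78 mod 101 = 46
New hash = (90 + 46) mod 101 = 35

Answer: 35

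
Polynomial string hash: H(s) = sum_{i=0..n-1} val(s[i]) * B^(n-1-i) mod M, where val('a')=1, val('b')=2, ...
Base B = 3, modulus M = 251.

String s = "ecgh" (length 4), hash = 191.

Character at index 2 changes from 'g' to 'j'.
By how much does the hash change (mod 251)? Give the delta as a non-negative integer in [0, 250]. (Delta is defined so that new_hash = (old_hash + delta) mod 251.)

Delta formula: (val(new) - val(old)) * B^(n-1-k) mod M
  val('j') - val('g') = 10 - 7 = 3
  B^(n-1-k) = 3^1 mod 251 = 3
  Delta = 3 * 3 mod 251 = 9

Answer: 9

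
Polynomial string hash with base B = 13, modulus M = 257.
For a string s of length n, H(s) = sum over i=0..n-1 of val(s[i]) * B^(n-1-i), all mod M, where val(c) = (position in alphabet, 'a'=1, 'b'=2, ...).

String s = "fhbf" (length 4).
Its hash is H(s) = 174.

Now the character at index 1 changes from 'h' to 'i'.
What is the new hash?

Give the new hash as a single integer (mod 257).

val('h') = 8, val('i') = 9
Position k = 1, exponent = n-1-k = 2
B^2 mod M = 13^2 mod 257 = 169
Delta = (9 - 8) * 169 mod 257 = 169
New hash = (174 + 169) mod 257 = 86

Answer: 86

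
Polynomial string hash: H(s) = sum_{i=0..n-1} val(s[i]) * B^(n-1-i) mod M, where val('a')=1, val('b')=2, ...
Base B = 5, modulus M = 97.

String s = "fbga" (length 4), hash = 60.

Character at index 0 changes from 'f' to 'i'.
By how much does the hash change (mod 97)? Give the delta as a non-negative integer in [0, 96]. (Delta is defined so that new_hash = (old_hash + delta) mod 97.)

Answer: 84

Derivation:
Delta formula: (val(new) - val(old)) * B^(n-1-k) mod M
  val('i') - val('f') = 9 - 6 = 3
  B^(n-1-k) = 5^3 mod 97 = 28
  Delta = 3 * 28 mod 97 = 84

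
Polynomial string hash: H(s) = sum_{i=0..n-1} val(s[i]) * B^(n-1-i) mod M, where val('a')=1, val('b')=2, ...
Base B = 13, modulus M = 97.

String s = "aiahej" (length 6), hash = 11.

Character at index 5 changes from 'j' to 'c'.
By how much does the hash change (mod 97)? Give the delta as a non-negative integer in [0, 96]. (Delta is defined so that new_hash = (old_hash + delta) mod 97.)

Answer: 90

Derivation:
Delta formula: (val(new) - val(old)) * B^(n-1-k) mod M
  val('c') - val('j') = 3 - 10 = -7
  B^(n-1-k) = 13^0 mod 97 = 1
  Delta = -7 * 1 mod 97 = 90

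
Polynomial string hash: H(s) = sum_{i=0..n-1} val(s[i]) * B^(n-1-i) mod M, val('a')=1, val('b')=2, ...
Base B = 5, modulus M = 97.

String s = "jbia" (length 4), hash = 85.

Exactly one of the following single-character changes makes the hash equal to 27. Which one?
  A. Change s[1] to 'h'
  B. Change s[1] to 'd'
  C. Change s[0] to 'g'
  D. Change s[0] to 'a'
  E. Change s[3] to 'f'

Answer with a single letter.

Answer: D

Derivation:
Option A: s[1]='b'->'h', delta=(8-2)*5^2 mod 97 = 53, hash=85+53 mod 97 = 41
Option B: s[1]='b'->'d', delta=(4-2)*5^2 mod 97 = 50, hash=85+50 mod 97 = 38
Option C: s[0]='j'->'g', delta=(7-10)*5^3 mod 97 = 13, hash=85+13 mod 97 = 1
Option D: s[0]='j'->'a', delta=(1-10)*5^3 mod 97 = 39, hash=85+39 mod 97 = 27 <-- target
Option E: s[3]='a'->'f', delta=(6-1)*5^0 mod 97 = 5, hash=85+5 mod 97 = 90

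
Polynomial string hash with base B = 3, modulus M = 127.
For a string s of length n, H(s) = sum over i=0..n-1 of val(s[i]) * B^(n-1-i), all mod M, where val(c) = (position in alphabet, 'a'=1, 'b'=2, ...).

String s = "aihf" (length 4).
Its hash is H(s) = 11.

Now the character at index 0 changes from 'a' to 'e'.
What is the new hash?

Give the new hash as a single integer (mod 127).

Answer: 119

Derivation:
val('a') = 1, val('e') = 5
Position k = 0, exponent = n-1-k = 3
B^3 mod M = 3^3 mod 127 = 27
Delta = (5 - 1) * 27 mod 127 = 108
New hash = (11 + 108) mod 127 = 119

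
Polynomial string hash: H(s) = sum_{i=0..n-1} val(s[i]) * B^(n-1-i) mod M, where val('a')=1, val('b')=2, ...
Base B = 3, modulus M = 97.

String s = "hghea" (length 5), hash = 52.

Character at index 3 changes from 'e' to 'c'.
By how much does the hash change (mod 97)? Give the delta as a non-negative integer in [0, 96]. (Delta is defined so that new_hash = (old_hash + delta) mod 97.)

Answer: 91

Derivation:
Delta formula: (val(new) - val(old)) * B^(n-1-k) mod M
  val('c') - val('e') = 3 - 5 = -2
  B^(n-1-k) = 3^1 mod 97 = 3
  Delta = -2 * 3 mod 97 = 91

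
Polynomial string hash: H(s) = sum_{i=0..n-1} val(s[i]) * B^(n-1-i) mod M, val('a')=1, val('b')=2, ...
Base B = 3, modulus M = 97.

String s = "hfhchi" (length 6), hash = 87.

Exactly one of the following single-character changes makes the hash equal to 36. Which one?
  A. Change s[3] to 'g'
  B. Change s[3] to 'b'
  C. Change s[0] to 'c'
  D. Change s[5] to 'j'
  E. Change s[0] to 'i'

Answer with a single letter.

Option A: s[3]='c'->'g', delta=(7-3)*3^2 mod 97 = 36, hash=87+36 mod 97 = 26
Option B: s[3]='c'->'b', delta=(2-3)*3^2 mod 97 = 88, hash=87+88 mod 97 = 78
Option C: s[0]='h'->'c', delta=(3-8)*3^5 mod 97 = 46, hash=87+46 mod 97 = 36 <-- target
Option D: s[5]='i'->'j', delta=(10-9)*3^0 mod 97 = 1, hash=87+1 mod 97 = 88
Option E: s[0]='h'->'i', delta=(9-8)*3^5 mod 97 = 49, hash=87+49 mod 97 = 39

Answer: C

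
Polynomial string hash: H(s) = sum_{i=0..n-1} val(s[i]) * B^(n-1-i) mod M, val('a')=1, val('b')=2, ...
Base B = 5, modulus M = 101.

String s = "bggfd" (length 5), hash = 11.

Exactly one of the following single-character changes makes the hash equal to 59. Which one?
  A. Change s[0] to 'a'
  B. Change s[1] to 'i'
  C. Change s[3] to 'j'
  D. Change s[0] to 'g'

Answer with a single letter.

Answer: B

Derivation:
Option A: s[0]='b'->'a', delta=(1-2)*5^4 mod 101 = 82, hash=11+82 mod 101 = 93
Option B: s[1]='g'->'i', delta=(9-7)*5^3 mod 101 = 48, hash=11+48 mod 101 = 59 <-- target
Option C: s[3]='f'->'j', delta=(10-6)*5^1 mod 101 = 20, hash=11+20 mod 101 = 31
Option D: s[0]='b'->'g', delta=(7-2)*5^4 mod 101 = 95, hash=11+95 mod 101 = 5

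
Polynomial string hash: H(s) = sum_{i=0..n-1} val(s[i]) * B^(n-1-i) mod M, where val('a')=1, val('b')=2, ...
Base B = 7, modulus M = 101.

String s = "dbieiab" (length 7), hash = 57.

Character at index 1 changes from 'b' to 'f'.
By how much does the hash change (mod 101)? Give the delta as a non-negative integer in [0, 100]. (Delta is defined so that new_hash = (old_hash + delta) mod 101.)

Answer: 63

Derivation:
Delta formula: (val(new) - val(old)) * B^(n-1-k) mod M
  val('f') - val('b') = 6 - 2 = 4
  B^(n-1-k) = 7^5 mod 101 = 41
  Delta = 4 * 41 mod 101 = 63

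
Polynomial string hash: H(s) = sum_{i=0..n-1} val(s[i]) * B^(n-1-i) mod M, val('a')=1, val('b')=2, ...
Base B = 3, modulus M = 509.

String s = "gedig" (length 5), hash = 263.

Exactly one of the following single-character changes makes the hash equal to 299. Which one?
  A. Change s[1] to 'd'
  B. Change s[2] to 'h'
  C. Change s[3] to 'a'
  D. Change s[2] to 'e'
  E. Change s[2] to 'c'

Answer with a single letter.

Option A: s[1]='e'->'d', delta=(4-5)*3^3 mod 509 = 482, hash=263+482 mod 509 = 236
Option B: s[2]='d'->'h', delta=(8-4)*3^2 mod 509 = 36, hash=263+36 mod 509 = 299 <-- target
Option C: s[3]='i'->'a', delta=(1-9)*3^1 mod 509 = 485, hash=263+485 mod 509 = 239
Option D: s[2]='d'->'e', delta=(5-4)*3^2 mod 509 = 9, hash=263+9 mod 509 = 272
Option E: s[2]='d'->'c', delta=(3-4)*3^2 mod 509 = 500, hash=263+500 mod 509 = 254

Answer: B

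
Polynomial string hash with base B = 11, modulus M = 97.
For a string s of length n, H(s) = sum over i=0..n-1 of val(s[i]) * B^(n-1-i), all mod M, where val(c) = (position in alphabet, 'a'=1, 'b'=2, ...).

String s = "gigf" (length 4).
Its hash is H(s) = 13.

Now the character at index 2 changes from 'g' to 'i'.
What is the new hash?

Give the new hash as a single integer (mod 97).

val('g') = 7, val('i') = 9
Position k = 2, exponent = n-1-k = 1
B^1 mod M = 11^1 mod 97 = 11
Delta = (9 - 7) * 11 mod 97 = 22
New hash = (13 + 22) mod 97 = 35

Answer: 35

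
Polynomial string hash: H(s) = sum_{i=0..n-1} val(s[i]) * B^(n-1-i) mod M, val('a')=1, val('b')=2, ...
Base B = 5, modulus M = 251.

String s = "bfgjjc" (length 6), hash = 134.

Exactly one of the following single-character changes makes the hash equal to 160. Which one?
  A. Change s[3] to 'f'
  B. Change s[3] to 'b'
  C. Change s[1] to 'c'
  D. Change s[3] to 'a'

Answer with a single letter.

Answer: D

Derivation:
Option A: s[3]='j'->'f', delta=(6-10)*5^2 mod 251 = 151, hash=134+151 mod 251 = 34
Option B: s[3]='j'->'b', delta=(2-10)*5^2 mod 251 = 51, hash=134+51 mod 251 = 185
Option C: s[1]='f'->'c', delta=(3-6)*5^4 mod 251 = 133, hash=134+133 mod 251 = 16
Option D: s[3]='j'->'a', delta=(1-10)*5^2 mod 251 = 26, hash=134+26 mod 251 = 160 <-- target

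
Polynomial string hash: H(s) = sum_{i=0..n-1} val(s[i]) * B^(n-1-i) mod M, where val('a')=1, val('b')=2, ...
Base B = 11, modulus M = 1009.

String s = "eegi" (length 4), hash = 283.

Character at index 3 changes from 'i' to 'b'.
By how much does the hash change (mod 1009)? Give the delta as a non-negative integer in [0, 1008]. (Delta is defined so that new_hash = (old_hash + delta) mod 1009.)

Answer: 1002

Derivation:
Delta formula: (val(new) - val(old)) * B^(n-1-k) mod M
  val('b') - val('i') = 2 - 9 = -7
  B^(n-1-k) = 11^0 mod 1009 = 1
  Delta = -7 * 1 mod 1009 = 1002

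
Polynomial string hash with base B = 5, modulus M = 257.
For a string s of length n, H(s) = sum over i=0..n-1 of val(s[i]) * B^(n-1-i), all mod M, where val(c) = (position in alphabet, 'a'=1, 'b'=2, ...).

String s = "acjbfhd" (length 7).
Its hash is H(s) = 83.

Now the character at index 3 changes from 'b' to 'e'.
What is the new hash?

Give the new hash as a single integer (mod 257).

val('b') = 2, val('e') = 5
Position k = 3, exponent = n-1-k = 3
B^3 mod M = 5^3 mod 257 = 125
Delta = (5 - 2) * 125 mod 257 = 118
New hash = (83 + 118) mod 257 = 201

Answer: 201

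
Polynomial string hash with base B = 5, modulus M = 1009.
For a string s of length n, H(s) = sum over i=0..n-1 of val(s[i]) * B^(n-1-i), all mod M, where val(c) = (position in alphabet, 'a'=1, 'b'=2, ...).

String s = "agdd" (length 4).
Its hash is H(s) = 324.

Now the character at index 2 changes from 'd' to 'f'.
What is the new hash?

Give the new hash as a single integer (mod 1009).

val('d') = 4, val('f') = 6
Position k = 2, exponent = n-1-k = 1
B^1 mod M = 5^1 mod 1009 = 5
Delta = (6 - 4) * 5 mod 1009 = 10
New hash = (324 + 10) mod 1009 = 334

Answer: 334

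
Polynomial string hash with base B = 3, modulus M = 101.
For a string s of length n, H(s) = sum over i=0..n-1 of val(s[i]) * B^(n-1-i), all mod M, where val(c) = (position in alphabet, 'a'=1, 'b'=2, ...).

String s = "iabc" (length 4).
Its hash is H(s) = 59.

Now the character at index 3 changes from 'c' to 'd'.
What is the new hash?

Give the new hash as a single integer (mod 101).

val('c') = 3, val('d') = 4
Position k = 3, exponent = n-1-k = 0
B^0 mod M = 3^0 mod 101 = 1
Delta = (4 - 3) * 1 mod 101 = 1
New hash = (59 + 1) mod 101 = 60

Answer: 60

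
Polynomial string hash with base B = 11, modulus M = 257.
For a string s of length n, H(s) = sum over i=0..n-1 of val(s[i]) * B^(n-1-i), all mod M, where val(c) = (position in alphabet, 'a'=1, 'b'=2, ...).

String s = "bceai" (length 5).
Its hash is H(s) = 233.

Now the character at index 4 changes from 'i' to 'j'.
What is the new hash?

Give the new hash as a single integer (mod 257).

Answer: 234

Derivation:
val('i') = 9, val('j') = 10
Position k = 4, exponent = n-1-k = 0
B^0 mod M = 11^0 mod 257 = 1
Delta = (10 - 9) * 1 mod 257 = 1
New hash = (233 + 1) mod 257 = 234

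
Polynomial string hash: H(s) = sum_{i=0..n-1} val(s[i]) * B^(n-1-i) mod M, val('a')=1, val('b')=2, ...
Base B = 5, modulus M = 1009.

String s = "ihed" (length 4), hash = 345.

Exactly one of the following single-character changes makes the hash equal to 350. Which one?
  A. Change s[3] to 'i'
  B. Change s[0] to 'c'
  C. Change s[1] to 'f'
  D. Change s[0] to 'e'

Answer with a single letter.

Answer: A

Derivation:
Option A: s[3]='d'->'i', delta=(9-4)*5^0 mod 1009 = 5, hash=345+5 mod 1009 = 350 <-- target
Option B: s[0]='i'->'c', delta=(3-9)*5^3 mod 1009 = 259, hash=345+259 mod 1009 = 604
Option C: s[1]='h'->'f', delta=(6-8)*5^2 mod 1009 = 959, hash=345+959 mod 1009 = 295
Option D: s[0]='i'->'e', delta=(5-9)*5^3 mod 1009 = 509, hash=345+509 mod 1009 = 854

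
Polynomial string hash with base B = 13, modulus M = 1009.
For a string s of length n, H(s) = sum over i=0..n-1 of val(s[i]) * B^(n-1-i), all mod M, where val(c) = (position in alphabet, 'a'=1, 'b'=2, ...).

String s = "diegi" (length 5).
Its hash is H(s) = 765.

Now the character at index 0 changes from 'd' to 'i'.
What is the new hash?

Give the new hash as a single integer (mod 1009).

Answer: 292

Derivation:
val('d') = 4, val('i') = 9
Position k = 0, exponent = n-1-k = 4
B^4 mod M = 13^4 mod 1009 = 309
Delta = (9 - 4) * 309 mod 1009 = 536
New hash = (765 + 536) mod 1009 = 292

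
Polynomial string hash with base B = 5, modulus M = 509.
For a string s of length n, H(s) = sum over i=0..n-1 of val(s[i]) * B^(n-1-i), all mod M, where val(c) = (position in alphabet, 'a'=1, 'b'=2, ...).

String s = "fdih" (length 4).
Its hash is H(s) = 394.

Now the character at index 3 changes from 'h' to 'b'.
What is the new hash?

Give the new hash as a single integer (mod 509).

Answer: 388

Derivation:
val('h') = 8, val('b') = 2
Position k = 3, exponent = n-1-k = 0
B^0 mod M = 5^0 mod 509 = 1
Delta = (2 - 8) * 1 mod 509 = 503
New hash = (394 + 503) mod 509 = 388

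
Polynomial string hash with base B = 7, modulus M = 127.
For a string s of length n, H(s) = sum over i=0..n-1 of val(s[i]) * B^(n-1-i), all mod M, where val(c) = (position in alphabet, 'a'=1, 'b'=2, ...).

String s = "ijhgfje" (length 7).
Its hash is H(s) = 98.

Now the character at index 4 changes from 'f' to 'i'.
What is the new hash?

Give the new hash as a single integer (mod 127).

Answer: 118

Derivation:
val('f') = 6, val('i') = 9
Position k = 4, exponent = n-1-k = 2
B^2 mod M = 7^2 mod 127 = 49
Delta = (9 - 6) * 49 mod 127 = 20
New hash = (98 + 20) mod 127 = 118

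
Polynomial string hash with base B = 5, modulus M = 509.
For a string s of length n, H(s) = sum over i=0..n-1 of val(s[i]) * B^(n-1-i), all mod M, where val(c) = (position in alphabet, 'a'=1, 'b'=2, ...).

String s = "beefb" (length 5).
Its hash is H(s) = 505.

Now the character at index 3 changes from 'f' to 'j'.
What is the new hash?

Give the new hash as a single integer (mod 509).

Answer: 16

Derivation:
val('f') = 6, val('j') = 10
Position k = 3, exponent = n-1-k = 1
B^1 mod M = 5^1 mod 509 = 5
Delta = (10 - 6) * 5 mod 509 = 20
New hash = (505 + 20) mod 509 = 16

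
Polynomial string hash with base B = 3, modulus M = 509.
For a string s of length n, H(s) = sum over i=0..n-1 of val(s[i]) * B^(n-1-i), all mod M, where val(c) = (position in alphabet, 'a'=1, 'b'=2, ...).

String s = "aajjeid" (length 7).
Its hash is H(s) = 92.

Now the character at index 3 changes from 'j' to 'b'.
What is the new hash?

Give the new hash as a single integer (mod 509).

Answer: 385

Derivation:
val('j') = 10, val('b') = 2
Position k = 3, exponent = n-1-k = 3
B^3 mod M = 3^3 mod 509 = 27
Delta = (2 - 10) * 27 mod 509 = 293
New hash = (92 + 293) mod 509 = 385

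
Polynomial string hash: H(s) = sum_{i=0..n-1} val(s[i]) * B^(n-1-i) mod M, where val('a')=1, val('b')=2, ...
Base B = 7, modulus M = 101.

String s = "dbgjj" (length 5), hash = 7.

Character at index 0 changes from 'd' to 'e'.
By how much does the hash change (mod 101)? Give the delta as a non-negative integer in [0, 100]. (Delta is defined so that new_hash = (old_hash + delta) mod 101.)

Delta formula: (val(new) - val(old)) * B^(n-1-k) mod M
  val('e') - val('d') = 5 - 4 = 1
  B^(n-1-k) = 7^4 mod 101 = 78
  Delta = 1 * 78 mod 101 = 78

Answer: 78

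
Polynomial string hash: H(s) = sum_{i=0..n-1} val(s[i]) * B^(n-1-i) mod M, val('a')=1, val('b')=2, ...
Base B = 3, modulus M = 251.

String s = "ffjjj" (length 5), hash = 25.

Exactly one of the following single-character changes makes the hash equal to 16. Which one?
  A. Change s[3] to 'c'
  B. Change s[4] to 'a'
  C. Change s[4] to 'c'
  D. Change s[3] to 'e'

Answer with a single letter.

Option A: s[3]='j'->'c', delta=(3-10)*3^1 mod 251 = 230, hash=25+230 mod 251 = 4
Option B: s[4]='j'->'a', delta=(1-10)*3^0 mod 251 = 242, hash=25+242 mod 251 = 16 <-- target
Option C: s[4]='j'->'c', delta=(3-10)*3^0 mod 251 = 244, hash=25+244 mod 251 = 18
Option D: s[3]='j'->'e', delta=(5-10)*3^1 mod 251 = 236, hash=25+236 mod 251 = 10

Answer: B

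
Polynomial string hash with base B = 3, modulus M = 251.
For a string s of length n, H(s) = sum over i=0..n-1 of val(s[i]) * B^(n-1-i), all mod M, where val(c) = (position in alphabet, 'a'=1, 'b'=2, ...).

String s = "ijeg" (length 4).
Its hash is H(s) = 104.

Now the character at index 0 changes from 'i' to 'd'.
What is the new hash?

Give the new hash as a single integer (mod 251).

val('i') = 9, val('d') = 4
Position k = 0, exponent = n-1-k = 3
B^3 mod M = 3^3 mod 251 = 27
Delta = (4 - 9) * 27 mod 251 = 116
New hash = (104 + 116) mod 251 = 220

Answer: 220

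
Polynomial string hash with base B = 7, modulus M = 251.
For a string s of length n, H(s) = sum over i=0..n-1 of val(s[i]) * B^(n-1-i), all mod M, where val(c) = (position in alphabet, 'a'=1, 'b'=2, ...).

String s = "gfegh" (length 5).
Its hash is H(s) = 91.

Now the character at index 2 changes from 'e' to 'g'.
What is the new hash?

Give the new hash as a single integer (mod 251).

val('e') = 5, val('g') = 7
Position k = 2, exponent = n-1-k = 2
B^2 mod M = 7^2 mod 251 = 49
Delta = (7 - 5) * 49 mod 251 = 98
New hash = (91 + 98) mod 251 = 189

Answer: 189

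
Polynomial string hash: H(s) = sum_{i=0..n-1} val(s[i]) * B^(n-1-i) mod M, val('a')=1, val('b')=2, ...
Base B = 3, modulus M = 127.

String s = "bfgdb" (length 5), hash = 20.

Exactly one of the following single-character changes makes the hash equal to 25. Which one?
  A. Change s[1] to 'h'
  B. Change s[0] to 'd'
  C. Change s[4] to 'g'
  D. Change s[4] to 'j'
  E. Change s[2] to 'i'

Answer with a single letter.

Answer: C

Derivation:
Option A: s[1]='f'->'h', delta=(8-6)*3^3 mod 127 = 54, hash=20+54 mod 127 = 74
Option B: s[0]='b'->'d', delta=(4-2)*3^4 mod 127 = 35, hash=20+35 mod 127 = 55
Option C: s[4]='b'->'g', delta=(7-2)*3^0 mod 127 = 5, hash=20+5 mod 127 = 25 <-- target
Option D: s[4]='b'->'j', delta=(10-2)*3^0 mod 127 = 8, hash=20+8 mod 127 = 28
Option E: s[2]='g'->'i', delta=(9-7)*3^2 mod 127 = 18, hash=20+18 mod 127 = 38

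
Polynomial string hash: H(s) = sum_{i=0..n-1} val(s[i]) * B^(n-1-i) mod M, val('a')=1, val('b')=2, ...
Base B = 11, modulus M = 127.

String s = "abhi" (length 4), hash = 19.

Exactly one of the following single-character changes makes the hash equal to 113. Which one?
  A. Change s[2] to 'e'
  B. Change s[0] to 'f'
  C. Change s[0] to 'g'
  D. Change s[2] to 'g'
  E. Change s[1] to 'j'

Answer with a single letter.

Option A: s[2]='h'->'e', delta=(5-8)*11^1 mod 127 = 94, hash=19+94 mod 127 = 113 <-- target
Option B: s[0]='a'->'f', delta=(6-1)*11^3 mod 127 = 51, hash=19+51 mod 127 = 70
Option C: s[0]='a'->'g', delta=(7-1)*11^3 mod 127 = 112, hash=19+112 mod 127 = 4
Option D: s[2]='h'->'g', delta=(7-8)*11^1 mod 127 = 116, hash=19+116 mod 127 = 8
Option E: s[1]='b'->'j', delta=(10-2)*11^2 mod 127 = 79, hash=19+79 mod 127 = 98

Answer: A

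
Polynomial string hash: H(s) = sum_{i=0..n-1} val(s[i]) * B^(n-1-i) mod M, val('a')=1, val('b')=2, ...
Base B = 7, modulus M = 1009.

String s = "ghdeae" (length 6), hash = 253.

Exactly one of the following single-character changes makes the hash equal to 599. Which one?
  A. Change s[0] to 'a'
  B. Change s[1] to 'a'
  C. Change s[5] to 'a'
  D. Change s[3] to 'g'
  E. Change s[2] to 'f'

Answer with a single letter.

Option A: s[0]='g'->'a', delta=(1-7)*7^5 mod 1009 = 58, hash=253+58 mod 1009 = 311
Option B: s[1]='h'->'a', delta=(1-8)*7^4 mod 1009 = 346, hash=253+346 mod 1009 = 599 <-- target
Option C: s[5]='e'->'a', delta=(1-5)*7^0 mod 1009 = 1005, hash=253+1005 mod 1009 = 249
Option D: s[3]='e'->'g', delta=(7-5)*7^2 mod 1009 = 98, hash=253+98 mod 1009 = 351
Option E: s[2]='d'->'f', delta=(6-4)*7^3 mod 1009 = 686, hash=253+686 mod 1009 = 939

Answer: B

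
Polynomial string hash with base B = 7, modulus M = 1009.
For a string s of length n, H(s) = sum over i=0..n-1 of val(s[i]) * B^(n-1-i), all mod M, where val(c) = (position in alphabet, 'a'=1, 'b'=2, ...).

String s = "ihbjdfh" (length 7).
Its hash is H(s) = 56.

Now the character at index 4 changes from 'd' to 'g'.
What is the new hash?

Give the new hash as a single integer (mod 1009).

val('d') = 4, val('g') = 7
Position k = 4, exponent = n-1-k = 2
B^2 mod M = 7^2 mod 1009 = 49
Delta = (7 - 4) * 49 mod 1009 = 147
New hash = (56 + 147) mod 1009 = 203

Answer: 203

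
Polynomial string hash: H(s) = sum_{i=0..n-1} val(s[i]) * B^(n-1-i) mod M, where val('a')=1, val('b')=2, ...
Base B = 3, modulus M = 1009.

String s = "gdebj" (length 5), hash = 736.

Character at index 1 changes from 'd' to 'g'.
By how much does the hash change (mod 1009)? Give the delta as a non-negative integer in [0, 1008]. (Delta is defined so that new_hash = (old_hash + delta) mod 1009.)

Delta formula: (val(new) - val(old)) * B^(n-1-k) mod M
  val('g') - val('d') = 7 - 4 = 3
  B^(n-1-k) = 3^3 mod 1009 = 27
  Delta = 3 * 27 mod 1009 = 81

Answer: 81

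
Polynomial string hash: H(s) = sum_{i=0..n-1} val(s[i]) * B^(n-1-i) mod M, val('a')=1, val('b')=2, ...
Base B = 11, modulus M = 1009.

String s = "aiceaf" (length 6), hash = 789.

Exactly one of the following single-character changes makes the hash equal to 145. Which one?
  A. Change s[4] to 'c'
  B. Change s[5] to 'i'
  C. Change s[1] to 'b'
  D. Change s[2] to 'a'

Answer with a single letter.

Answer: D

Derivation:
Option A: s[4]='a'->'c', delta=(3-1)*11^1 mod 1009 = 22, hash=789+22 mod 1009 = 811
Option B: s[5]='f'->'i', delta=(9-6)*11^0 mod 1009 = 3, hash=789+3 mod 1009 = 792
Option C: s[1]='i'->'b', delta=(2-9)*11^4 mod 1009 = 431, hash=789+431 mod 1009 = 211
Option D: s[2]='c'->'a', delta=(1-3)*11^3 mod 1009 = 365, hash=789+365 mod 1009 = 145 <-- target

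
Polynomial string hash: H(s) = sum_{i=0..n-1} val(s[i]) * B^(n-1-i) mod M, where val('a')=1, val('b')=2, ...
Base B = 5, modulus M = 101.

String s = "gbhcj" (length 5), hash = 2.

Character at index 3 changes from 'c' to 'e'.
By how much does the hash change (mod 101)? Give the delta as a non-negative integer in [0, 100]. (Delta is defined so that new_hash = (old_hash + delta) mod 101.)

Delta formula: (val(new) - val(old)) * B^(n-1-k) mod M
  val('e') - val('c') = 5 - 3 = 2
  B^(n-1-k) = 5^1 mod 101 = 5
  Delta = 2 * 5 mod 101 = 10

Answer: 10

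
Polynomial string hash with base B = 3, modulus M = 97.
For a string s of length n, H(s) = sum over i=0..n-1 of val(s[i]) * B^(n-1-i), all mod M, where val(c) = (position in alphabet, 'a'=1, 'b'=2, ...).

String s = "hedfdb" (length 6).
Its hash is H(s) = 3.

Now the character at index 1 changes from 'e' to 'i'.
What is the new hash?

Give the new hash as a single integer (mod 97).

Answer: 36

Derivation:
val('e') = 5, val('i') = 9
Position k = 1, exponent = n-1-k = 4
B^4 mod M = 3^4 mod 97 = 81
Delta = (9 - 5) * 81 mod 97 = 33
New hash = (3 + 33) mod 97 = 36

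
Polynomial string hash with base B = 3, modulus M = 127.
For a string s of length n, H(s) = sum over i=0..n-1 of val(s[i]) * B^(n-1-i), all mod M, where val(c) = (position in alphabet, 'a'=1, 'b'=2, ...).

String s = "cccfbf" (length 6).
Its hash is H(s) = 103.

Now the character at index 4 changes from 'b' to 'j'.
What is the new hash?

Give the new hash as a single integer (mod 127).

val('b') = 2, val('j') = 10
Position k = 4, exponent = n-1-k = 1
B^1 mod M = 3^1 mod 127 = 3
Delta = (10 - 2) * 3 mod 127 = 24
New hash = (103 + 24) mod 127 = 0

Answer: 0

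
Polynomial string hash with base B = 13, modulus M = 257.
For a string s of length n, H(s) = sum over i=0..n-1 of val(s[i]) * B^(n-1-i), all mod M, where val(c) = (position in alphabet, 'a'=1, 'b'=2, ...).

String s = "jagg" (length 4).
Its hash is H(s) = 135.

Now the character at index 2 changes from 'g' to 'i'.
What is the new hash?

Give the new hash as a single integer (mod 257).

val('g') = 7, val('i') = 9
Position k = 2, exponent = n-1-k = 1
B^1 mod M = 13^1 mod 257 = 13
Delta = (9 - 7) * 13 mod 257 = 26
New hash = (135 + 26) mod 257 = 161

Answer: 161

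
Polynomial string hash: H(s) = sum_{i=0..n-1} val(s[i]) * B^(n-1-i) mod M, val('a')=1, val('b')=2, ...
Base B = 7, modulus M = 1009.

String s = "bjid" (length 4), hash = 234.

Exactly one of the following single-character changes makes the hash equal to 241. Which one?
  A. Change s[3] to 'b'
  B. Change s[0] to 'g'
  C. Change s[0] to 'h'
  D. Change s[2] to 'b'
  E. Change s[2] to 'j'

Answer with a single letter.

Answer: E

Derivation:
Option A: s[3]='d'->'b', delta=(2-4)*7^0 mod 1009 = 1007, hash=234+1007 mod 1009 = 232
Option B: s[0]='b'->'g', delta=(7-2)*7^3 mod 1009 = 706, hash=234+706 mod 1009 = 940
Option C: s[0]='b'->'h', delta=(8-2)*7^3 mod 1009 = 40, hash=234+40 mod 1009 = 274
Option D: s[2]='i'->'b', delta=(2-9)*7^1 mod 1009 = 960, hash=234+960 mod 1009 = 185
Option E: s[2]='i'->'j', delta=(10-9)*7^1 mod 1009 = 7, hash=234+7 mod 1009 = 241 <-- target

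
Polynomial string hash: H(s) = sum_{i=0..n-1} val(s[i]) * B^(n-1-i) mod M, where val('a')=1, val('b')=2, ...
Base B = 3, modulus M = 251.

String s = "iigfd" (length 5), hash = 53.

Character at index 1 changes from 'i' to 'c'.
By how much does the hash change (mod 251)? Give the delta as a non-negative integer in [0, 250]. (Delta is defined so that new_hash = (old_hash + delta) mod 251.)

Answer: 89

Derivation:
Delta formula: (val(new) - val(old)) * B^(n-1-k) mod M
  val('c') - val('i') = 3 - 9 = -6
  B^(n-1-k) = 3^3 mod 251 = 27
  Delta = -6 * 27 mod 251 = 89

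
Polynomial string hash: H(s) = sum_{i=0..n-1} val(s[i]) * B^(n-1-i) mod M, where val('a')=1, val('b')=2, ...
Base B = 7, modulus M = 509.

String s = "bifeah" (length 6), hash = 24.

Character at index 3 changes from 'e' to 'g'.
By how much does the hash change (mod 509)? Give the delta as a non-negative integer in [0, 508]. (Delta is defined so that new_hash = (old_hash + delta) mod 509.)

Answer: 98

Derivation:
Delta formula: (val(new) - val(old)) * B^(n-1-k) mod M
  val('g') - val('e') = 7 - 5 = 2
  B^(n-1-k) = 7^2 mod 509 = 49
  Delta = 2 * 49 mod 509 = 98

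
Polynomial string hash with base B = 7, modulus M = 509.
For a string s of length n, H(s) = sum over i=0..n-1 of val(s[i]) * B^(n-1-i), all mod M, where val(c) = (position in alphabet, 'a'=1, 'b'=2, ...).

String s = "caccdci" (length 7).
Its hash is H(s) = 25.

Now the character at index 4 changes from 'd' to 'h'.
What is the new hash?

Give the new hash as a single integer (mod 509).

val('d') = 4, val('h') = 8
Position k = 4, exponent = n-1-k = 2
B^2 mod M = 7^2 mod 509 = 49
Delta = (8 - 4) * 49 mod 509 = 196
New hash = (25 + 196) mod 509 = 221

Answer: 221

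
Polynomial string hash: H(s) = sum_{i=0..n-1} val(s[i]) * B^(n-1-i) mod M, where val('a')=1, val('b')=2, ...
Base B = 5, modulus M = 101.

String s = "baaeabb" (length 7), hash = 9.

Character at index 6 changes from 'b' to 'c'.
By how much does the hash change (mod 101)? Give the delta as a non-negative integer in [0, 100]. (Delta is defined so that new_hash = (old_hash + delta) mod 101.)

Delta formula: (val(new) - val(old)) * B^(n-1-k) mod M
  val('c') - val('b') = 3 - 2 = 1
  B^(n-1-k) = 5^0 mod 101 = 1
  Delta = 1 * 1 mod 101 = 1

Answer: 1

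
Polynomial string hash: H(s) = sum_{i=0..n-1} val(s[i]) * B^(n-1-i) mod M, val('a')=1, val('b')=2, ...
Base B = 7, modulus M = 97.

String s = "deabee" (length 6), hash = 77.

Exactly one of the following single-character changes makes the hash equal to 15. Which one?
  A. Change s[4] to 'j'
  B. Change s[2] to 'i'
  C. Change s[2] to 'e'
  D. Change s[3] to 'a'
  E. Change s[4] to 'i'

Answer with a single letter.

Option A: s[4]='e'->'j', delta=(10-5)*7^1 mod 97 = 35, hash=77+35 mod 97 = 15 <-- target
Option B: s[2]='a'->'i', delta=(9-1)*7^3 mod 97 = 28, hash=77+28 mod 97 = 8
Option C: s[2]='a'->'e', delta=(5-1)*7^3 mod 97 = 14, hash=77+14 mod 97 = 91
Option D: s[3]='b'->'a', delta=(1-2)*7^2 mod 97 = 48, hash=77+48 mod 97 = 28
Option E: s[4]='e'->'i', delta=(9-5)*7^1 mod 97 = 28, hash=77+28 mod 97 = 8

Answer: A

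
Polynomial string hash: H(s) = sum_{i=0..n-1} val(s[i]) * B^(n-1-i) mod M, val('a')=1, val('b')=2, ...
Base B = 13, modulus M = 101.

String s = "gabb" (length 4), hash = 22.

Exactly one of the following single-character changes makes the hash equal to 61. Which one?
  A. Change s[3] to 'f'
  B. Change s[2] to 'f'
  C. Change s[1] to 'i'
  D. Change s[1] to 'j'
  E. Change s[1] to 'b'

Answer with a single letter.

Answer: C

Derivation:
Option A: s[3]='b'->'f', delta=(6-2)*13^0 mod 101 = 4, hash=22+4 mod 101 = 26
Option B: s[2]='b'->'f', delta=(6-2)*13^1 mod 101 = 52, hash=22+52 mod 101 = 74
Option C: s[1]='a'->'i', delta=(9-1)*13^2 mod 101 = 39, hash=22+39 mod 101 = 61 <-- target
Option D: s[1]='a'->'j', delta=(10-1)*13^2 mod 101 = 6, hash=22+6 mod 101 = 28
Option E: s[1]='a'->'b', delta=(2-1)*13^2 mod 101 = 68, hash=22+68 mod 101 = 90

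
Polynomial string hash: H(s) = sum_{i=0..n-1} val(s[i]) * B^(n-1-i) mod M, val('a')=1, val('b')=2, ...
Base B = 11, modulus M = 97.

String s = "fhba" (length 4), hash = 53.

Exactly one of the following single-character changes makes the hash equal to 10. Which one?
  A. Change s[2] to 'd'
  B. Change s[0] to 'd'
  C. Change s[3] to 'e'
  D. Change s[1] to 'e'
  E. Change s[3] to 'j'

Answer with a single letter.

Answer: B

Derivation:
Option A: s[2]='b'->'d', delta=(4-2)*11^1 mod 97 = 22, hash=53+22 mod 97 = 75
Option B: s[0]='f'->'d', delta=(4-6)*11^3 mod 97 = 54, hash=53+54 mod 97 = 10 <-- target
Option C: s[3]='a'->'e', delta=(5-1)*11^0 mod 97 = 4, hash=53+4 mod 97 = 57
Option D: s[1]='h'->'e', delta=(5-8)*11^2 mod 97 = 25, hash=53+25 mod 97 = 78
Option E: s[3]='a'->'j', delta=(10-1)*11^0 mod 97 = 9, hash=53+9 mod 97 = 62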